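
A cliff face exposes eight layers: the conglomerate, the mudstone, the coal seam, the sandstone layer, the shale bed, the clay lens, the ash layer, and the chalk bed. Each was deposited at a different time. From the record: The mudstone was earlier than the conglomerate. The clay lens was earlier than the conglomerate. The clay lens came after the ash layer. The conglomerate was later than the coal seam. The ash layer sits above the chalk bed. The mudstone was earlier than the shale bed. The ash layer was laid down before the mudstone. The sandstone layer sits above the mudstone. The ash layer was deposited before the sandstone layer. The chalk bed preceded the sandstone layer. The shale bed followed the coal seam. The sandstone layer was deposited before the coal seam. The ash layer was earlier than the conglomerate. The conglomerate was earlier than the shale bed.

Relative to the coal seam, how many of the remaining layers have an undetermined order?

Forced before the coal seam: the ash layer, the chalk bed, the mudstone, and the sandstone layer; forced after the coal seam: the conglomerate and the shale bed.
That leaves the clay lens with no forced order relative to the coal seam — 1.

1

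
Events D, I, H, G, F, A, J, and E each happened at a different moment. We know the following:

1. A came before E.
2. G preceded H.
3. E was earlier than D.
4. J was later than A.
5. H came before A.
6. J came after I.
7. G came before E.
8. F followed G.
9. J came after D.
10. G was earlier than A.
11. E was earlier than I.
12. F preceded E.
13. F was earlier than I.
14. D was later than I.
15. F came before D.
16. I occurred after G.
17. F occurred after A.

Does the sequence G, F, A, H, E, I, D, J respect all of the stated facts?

The constraints require H before A, but in the proposed sequence A appears ahead of H. That one violation is enough.

no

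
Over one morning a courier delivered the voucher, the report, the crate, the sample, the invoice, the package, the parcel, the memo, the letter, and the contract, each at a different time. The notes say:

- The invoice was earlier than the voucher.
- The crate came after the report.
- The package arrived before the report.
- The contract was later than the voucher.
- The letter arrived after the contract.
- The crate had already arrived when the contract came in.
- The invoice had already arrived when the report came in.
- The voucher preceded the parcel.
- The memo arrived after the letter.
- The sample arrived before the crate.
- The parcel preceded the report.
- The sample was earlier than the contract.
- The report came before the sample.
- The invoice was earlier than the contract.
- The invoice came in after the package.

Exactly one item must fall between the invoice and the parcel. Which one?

the voucher

Tracing the constraints gives the invoice → the voucher → the parcel, so the voucher sits after the invoice and before the parcel.
No other item is forced both after the invoice and before the parcel.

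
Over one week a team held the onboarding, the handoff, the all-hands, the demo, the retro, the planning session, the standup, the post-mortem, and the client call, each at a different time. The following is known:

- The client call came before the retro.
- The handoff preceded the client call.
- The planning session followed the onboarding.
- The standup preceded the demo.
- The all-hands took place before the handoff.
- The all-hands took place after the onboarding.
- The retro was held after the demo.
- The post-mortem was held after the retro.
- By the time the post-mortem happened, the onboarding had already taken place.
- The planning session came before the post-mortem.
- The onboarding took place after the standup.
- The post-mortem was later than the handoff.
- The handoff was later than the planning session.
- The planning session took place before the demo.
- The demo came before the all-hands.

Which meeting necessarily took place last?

Every other meeting has a chain of constraints placing it before the post-mortem, so the post-mortem is last.

the post-mortem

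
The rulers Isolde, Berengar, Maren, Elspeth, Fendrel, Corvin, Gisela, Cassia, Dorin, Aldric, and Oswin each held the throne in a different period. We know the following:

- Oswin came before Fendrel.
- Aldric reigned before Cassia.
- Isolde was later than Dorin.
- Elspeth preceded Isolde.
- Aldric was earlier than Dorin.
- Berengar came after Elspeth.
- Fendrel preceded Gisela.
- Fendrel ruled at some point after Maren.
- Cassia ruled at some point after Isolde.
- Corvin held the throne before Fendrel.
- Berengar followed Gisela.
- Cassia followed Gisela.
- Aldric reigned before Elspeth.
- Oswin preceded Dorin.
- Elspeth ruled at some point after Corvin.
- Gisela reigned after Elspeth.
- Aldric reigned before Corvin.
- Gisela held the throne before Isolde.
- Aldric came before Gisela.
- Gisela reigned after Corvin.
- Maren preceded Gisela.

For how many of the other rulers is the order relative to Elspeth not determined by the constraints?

Forced before Elspeth: Aldric and Corvin; forced after Elspeth: Berengar, Cassia, Gisela, and Isolde.
That leaves Dorin, Fendrel, Maren, and Oswin with no forced order relative to Elspeth — 4.

4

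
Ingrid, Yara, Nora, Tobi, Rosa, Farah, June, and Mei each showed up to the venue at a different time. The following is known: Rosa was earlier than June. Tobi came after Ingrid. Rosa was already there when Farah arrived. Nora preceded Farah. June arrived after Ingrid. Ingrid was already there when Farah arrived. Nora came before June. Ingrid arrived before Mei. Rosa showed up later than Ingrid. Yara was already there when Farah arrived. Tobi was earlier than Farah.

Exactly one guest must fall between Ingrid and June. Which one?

Tracing the constraints gives Ingrid → Rosa → June, so Rosa sits after Ingrid and before June.
No other guest is forced both after Ingrid and before June.

Rosa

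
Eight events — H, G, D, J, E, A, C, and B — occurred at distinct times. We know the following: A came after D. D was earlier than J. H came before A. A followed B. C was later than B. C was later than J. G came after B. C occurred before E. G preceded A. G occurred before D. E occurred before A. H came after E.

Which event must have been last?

Every other event has a chain of constraints placing it before A, so A is last.

A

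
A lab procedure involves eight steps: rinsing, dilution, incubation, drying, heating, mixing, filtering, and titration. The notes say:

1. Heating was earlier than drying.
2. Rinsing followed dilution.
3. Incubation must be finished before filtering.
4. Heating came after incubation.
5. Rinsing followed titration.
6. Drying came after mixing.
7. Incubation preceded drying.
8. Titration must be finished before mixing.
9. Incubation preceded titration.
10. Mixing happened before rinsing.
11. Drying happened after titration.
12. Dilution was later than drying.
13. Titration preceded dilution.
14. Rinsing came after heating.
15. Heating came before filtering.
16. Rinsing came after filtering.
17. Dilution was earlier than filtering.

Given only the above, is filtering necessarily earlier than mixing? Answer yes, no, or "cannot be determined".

no

Tracing the constraints gives mixing → drying → dilution → filtering, so mixing must come before filtering.
That means filtering cannot be before mixing.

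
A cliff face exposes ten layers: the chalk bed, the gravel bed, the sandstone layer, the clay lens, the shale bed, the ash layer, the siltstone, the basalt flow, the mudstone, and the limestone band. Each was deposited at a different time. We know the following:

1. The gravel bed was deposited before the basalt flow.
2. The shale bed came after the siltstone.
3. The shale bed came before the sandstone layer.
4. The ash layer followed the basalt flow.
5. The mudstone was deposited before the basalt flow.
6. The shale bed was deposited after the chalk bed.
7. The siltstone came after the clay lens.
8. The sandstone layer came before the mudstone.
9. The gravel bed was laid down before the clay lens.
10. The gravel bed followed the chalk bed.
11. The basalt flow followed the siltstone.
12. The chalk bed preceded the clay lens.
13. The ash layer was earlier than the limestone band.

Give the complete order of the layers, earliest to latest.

the chalk bed, the gravel bed, the clay lens, the siltstone, the shale bed, the sandstone layer, the mudstone, the basalt flow, the ash layer, the limestone band

The constraints fix every adjacent pair, so only one ordering works:
the chalk bed → the gravel bed → the clay lens → the siltstone → the shale bed → the sandstone layer → the mudstone → the basalt flow → the ash layer → the limestone band.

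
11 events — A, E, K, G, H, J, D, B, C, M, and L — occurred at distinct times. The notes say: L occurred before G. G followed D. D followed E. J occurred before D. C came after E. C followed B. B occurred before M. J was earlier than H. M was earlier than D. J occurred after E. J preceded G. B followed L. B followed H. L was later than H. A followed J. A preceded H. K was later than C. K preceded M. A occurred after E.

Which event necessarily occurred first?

E has a chain of constraints placing it before every other event, so E must be first.

E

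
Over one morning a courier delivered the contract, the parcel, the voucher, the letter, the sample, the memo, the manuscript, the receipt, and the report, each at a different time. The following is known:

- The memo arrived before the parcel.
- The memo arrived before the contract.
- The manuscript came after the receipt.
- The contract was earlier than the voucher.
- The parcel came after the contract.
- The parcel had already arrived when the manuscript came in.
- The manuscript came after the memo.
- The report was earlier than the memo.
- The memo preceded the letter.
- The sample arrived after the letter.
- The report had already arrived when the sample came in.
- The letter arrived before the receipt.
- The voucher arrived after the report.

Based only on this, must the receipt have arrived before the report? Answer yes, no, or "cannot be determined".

Tracing the constraints gives the report → the memo → the letter → the receipt, so the report must come before the receipt.
That means the receipt cannot be before the report.

no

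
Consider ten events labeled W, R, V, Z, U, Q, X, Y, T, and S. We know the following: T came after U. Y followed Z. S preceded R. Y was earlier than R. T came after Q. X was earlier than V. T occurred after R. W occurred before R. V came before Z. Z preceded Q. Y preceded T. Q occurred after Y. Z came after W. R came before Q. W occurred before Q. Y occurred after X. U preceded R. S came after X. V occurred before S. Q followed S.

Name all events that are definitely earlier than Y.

V, W, X, Z

Directly stated before Y: X and Z.
V reaches Y via V → Z → Y.
W reaches Y via W → Z → Y.
No chain forces S (or any of the others) ahead of Y.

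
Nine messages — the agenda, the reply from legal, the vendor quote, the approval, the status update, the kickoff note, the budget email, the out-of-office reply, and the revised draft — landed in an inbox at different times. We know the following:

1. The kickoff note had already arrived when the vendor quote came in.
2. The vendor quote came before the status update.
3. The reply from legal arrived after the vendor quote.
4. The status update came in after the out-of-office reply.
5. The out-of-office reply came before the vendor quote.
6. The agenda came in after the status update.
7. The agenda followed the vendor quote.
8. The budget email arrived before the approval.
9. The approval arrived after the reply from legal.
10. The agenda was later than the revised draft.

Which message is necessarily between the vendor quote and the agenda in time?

the status update

Tracing the constraints gives the vendor quote → the status update → the agenda, so the status update sits after the vendor quote and before the agenda.
No other message is forced both after the vendor quote and before the agenda.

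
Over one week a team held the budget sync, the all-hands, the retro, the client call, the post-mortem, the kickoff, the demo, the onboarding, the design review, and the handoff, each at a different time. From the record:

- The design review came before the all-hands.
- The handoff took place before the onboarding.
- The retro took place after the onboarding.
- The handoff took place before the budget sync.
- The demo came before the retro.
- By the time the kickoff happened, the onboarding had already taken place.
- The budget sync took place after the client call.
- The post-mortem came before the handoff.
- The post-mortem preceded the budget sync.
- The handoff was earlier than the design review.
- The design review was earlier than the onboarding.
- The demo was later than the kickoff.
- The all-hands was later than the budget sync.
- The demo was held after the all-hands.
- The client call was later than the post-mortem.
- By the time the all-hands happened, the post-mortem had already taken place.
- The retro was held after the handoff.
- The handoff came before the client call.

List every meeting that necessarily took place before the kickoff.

the design review, the handoff, the onboarding, the post-mortem

Directly stated before the kickoff: the onboarding.
The design review reaches the kickoff via the design review → the onboarding → the kickoff.
The handoff reaches the kickoff via the handoff → the onboarding → the kickoff.
The post-mortem reaches the kickoff via the post-mortem → the handoff → the onboarding → the kickoff.
No chain forces the budget sync (or any of the others) ahead of the kickoff.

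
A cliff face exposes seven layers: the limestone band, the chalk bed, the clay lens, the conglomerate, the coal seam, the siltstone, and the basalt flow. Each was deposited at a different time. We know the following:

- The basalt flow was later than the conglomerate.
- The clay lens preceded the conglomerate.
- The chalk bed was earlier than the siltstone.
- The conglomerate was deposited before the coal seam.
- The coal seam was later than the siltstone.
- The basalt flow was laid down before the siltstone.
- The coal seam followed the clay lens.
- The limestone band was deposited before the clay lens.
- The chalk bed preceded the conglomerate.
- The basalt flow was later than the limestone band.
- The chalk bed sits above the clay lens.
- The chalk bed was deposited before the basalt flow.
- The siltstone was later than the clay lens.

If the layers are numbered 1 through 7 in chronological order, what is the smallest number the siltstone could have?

6

The basalt flow, the chalk bed, the clay lens, the conglomerate, and the limestone band must all come before the siltstone — 5 forced predecessors.
Nothing else is forced ahead of the siltstone, so its earliest slot is position 5 + 1 = 6.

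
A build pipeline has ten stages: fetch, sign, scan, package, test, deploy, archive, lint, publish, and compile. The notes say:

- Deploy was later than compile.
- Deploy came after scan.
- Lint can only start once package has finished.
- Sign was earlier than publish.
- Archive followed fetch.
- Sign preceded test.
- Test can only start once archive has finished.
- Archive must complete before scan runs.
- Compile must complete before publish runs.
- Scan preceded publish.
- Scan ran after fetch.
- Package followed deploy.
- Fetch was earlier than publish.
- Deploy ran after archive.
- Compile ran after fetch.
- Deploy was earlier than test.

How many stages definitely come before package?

5

Directly stated before package: deploy.
Archive reaches package via archive → deploy → package.
Compile reaches package via compile → deploy → package.
Fetch reaches package via fetch → archive → deploy → package.
Likewise scan reaches package by chaining the stated constraints.
That's archive, compile, deploy, fetch, and scan — 5 in all.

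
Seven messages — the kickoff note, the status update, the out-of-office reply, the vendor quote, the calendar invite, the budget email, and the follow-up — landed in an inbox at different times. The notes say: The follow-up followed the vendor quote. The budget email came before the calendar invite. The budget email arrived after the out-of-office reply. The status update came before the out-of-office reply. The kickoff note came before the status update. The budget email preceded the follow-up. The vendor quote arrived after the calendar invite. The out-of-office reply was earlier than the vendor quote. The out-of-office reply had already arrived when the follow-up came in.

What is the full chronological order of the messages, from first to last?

the kickoff note, the status update, the out-of-office reply, the budget email, the calendar invite, the vendor quote, the follow-up

The constraints fix every adjacent pair, so only one ordering works:
the kickoff note → the status update → the out-of-office reply → the budget email → the calendar invite → the vendor quote → the follow-up.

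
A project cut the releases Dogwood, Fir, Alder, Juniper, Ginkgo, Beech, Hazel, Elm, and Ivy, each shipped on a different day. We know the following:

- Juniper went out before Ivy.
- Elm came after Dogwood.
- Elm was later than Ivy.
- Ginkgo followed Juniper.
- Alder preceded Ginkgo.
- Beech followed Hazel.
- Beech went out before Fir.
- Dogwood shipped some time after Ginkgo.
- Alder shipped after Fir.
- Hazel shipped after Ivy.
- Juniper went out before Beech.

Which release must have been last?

Every other release has a chain of constraints placing it before Elm, so Elm is last.

Elm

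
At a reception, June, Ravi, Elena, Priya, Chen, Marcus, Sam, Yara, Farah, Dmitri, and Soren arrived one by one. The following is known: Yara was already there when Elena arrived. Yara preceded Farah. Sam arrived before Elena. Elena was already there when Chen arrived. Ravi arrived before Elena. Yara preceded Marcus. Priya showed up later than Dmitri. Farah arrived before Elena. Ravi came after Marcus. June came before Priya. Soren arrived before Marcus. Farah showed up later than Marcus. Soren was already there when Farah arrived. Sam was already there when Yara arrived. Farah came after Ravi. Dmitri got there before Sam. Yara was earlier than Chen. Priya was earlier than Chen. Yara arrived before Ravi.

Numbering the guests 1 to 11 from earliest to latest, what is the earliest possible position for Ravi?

Dmitri, Marcus, Sam, Soren, and Yara must all come before Ravi — 5 forced predecessors.
Nothing else is forced ahead of Ravi, so their earliest slot is position 5 + 1 = 6.

6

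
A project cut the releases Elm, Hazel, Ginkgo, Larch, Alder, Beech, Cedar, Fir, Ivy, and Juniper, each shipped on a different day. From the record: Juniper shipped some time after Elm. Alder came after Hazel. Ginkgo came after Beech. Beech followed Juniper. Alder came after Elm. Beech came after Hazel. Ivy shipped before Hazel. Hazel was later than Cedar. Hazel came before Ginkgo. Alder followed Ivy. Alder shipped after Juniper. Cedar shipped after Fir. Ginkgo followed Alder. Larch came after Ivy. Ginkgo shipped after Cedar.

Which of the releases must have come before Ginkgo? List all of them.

Alder, Beech, Cedar, Elm, Fir, Hazel, Ivy, Juniper

Directly stated before Ginkgo: Alder, Beech, Cedar, and Hazel.
Elm reaches Ginkgo via Elm → Alder → Ginkgo.
Fir reaches Ginkgo via Fir → Cedar → Ginkgo.
Ivy reaches Ginkgo via Ivy → Alder → Ginkgo.
Likewise Juniper reaches Ginkgo by chaining the stated constraints.
No chain forces Larch ahead of Ginkgo.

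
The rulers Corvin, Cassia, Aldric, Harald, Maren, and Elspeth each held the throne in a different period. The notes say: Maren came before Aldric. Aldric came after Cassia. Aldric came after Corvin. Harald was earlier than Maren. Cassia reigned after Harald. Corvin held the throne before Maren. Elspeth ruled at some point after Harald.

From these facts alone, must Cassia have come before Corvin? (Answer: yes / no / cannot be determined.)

No chain of stated constraints runs from Cassia to Corvin, and none runs from Corvin to Cassia either.
So the relative order of Cassia and Corvin is not fixed by the given facts.

cannot be determined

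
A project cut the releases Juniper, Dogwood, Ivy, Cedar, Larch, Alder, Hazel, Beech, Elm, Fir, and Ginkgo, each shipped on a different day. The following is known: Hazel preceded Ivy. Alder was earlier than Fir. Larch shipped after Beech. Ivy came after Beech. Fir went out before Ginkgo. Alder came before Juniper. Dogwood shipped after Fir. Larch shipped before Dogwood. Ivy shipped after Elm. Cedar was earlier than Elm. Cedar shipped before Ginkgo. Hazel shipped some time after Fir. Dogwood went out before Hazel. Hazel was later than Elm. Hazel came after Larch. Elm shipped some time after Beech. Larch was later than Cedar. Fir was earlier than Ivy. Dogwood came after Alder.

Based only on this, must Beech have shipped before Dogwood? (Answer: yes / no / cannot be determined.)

yes

Chain the constraints: Beech → Larch → Dogwood. Each link is directly stated, so Beech comes before Dogwood.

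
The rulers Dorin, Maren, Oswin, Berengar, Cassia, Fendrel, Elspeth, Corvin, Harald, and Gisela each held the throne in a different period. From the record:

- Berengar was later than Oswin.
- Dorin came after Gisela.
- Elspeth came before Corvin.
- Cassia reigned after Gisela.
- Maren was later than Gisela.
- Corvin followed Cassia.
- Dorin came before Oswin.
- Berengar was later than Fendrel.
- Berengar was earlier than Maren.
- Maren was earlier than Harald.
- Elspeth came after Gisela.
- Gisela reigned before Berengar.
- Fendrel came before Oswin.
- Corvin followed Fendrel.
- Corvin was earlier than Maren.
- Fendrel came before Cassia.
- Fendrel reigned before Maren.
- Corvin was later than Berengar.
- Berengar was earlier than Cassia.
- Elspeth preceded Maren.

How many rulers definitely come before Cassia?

Directly stated before Cassia: Berengar, Fendrel, and Gisela.
Dorin reaches Cassia via Dorin → Oswin → Berengar → Cassia.
Oswin reaches Cassia via Oswin → Berengar → Cassia.
That's Berengar, Dorin, Fendrel, Gisela, and Oswin — 5 in all.

5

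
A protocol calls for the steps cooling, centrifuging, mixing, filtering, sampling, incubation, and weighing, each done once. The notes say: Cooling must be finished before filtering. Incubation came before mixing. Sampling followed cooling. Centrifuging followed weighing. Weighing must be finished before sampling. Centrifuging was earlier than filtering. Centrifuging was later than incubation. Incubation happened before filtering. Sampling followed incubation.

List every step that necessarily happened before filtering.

Directly stated before filtering: centrifuging, cooling, and incubation.
Weighing reaches filtering via weighing → centrifuging → filtering.
No chain forces mixing (or any of the others) ahead of filtering.

centrifuging, cooling, incubation, weighing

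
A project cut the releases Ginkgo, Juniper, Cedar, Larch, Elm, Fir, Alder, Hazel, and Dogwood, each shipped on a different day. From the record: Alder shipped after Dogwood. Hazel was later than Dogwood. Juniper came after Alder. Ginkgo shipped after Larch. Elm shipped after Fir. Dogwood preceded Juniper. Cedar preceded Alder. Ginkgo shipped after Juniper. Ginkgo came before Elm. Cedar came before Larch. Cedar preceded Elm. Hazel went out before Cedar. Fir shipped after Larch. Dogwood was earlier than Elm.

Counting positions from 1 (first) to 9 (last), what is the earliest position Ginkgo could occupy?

7

Alder, Cedar, Dogwood, Hazel, Juniper, and Larch must all come before Ginkgo — 6 forced predecessors.
Nothing else is forced ahead of Ginkgo, so its earliest slot is position 6 + 1 = 7.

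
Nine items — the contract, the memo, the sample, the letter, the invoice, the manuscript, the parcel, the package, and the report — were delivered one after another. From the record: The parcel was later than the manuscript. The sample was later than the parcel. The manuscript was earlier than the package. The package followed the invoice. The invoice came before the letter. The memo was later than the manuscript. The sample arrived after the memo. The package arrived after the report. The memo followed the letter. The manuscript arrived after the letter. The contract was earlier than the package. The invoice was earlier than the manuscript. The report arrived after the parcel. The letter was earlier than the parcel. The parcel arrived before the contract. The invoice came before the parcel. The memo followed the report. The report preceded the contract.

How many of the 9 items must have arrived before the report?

4

Directly stated before the report: the parcel.
The invoice reaches the report via the invoice → the parcel → the report.
The letter reaches the report via the letter → the parcel → the report.
The manuscript reaches the report via the manuscript → the parcel → the report.
That's the invoice, the letter, the manuscript, and the parcel — 4 in all.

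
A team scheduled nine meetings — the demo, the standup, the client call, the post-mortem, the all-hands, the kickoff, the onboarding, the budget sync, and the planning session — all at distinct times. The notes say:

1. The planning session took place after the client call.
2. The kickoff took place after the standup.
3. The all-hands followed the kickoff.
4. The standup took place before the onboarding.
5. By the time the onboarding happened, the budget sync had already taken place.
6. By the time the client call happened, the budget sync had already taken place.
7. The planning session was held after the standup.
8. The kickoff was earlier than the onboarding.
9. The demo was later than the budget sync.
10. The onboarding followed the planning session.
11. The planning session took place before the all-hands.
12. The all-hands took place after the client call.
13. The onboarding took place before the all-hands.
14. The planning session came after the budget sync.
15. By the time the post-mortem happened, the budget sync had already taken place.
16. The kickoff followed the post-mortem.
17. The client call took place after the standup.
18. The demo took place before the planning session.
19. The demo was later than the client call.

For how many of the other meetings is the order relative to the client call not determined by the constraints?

Forced before the client call: the budget sync and the standup; forced after the client call: the all-hands, the demo, the onboarding, and the planning session.
That leaves the kickoff and the post-mortem with no forced order relative to the client call — 2.

2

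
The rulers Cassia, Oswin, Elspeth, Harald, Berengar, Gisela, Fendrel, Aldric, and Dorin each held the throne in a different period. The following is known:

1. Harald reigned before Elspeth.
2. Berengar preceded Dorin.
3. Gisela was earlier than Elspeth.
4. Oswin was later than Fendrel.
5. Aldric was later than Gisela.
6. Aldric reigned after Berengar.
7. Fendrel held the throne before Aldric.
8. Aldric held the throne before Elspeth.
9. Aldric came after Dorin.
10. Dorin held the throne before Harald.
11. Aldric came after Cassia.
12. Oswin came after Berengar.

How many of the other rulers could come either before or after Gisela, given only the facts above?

Forced after Gisela: Aldric and Elspeth.
That leaves Berengar, Cassia, Dorin, Fendrel, Harald, and Oswin with no forced order relative to Gisela — 6.

6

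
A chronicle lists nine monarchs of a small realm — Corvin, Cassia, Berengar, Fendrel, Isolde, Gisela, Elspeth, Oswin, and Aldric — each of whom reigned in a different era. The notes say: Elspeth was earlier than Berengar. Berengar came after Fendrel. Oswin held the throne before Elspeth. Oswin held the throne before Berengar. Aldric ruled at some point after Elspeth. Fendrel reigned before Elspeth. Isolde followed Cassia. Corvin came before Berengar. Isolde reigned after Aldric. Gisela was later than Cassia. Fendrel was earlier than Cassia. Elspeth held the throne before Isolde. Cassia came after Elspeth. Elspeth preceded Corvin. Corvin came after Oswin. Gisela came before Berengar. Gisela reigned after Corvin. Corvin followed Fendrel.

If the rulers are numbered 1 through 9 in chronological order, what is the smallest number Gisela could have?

Cassia, Corvin, Elspeth, Fendrel, and Oswin must all come before Gisela — 5 forced predecessors.
Nothing else is forced ahead of Gisela, so their earliest slot is position 5 + 1 = 6.

6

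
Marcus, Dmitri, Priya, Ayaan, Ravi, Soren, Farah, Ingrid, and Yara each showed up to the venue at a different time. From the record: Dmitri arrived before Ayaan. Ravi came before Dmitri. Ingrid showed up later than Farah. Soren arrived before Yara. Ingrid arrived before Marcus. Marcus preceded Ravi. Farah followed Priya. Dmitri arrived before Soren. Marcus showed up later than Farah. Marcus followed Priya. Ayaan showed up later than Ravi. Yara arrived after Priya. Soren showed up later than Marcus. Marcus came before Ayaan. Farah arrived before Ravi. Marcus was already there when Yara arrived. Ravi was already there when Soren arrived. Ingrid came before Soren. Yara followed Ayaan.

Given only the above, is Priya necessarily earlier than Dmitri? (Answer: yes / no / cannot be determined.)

Chain the constraints: Priya → Marcus → Ravi → Dmitri. Each link is directly stated, so Priya comes before Dmitri.

yes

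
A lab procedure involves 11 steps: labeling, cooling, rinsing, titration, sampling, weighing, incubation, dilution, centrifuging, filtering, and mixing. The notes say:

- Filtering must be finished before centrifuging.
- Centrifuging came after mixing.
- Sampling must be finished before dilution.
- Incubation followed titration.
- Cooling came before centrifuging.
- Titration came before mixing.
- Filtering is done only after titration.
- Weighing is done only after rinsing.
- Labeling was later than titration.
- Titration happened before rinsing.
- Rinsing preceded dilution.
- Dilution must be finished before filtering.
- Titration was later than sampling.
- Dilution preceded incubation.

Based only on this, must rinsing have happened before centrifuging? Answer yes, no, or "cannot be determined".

yes

Chain the constraints: rinsing → dilution → filtering → centrifuging. Each link is directly stated, so rinsing comes before centrifuging.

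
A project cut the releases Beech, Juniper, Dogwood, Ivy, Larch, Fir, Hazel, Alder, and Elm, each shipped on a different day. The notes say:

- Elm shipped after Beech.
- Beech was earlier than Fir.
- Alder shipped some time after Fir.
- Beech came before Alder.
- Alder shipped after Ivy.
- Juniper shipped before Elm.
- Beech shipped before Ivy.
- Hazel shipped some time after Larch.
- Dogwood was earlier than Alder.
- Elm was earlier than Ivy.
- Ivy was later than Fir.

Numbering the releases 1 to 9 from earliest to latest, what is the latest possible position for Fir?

7

Fir must come before Alder and Ivy — 2 releases forced after it.
Everything else can be placed before Fir in some valid order, so Fir can sit as late as position 9 − 2 = 7.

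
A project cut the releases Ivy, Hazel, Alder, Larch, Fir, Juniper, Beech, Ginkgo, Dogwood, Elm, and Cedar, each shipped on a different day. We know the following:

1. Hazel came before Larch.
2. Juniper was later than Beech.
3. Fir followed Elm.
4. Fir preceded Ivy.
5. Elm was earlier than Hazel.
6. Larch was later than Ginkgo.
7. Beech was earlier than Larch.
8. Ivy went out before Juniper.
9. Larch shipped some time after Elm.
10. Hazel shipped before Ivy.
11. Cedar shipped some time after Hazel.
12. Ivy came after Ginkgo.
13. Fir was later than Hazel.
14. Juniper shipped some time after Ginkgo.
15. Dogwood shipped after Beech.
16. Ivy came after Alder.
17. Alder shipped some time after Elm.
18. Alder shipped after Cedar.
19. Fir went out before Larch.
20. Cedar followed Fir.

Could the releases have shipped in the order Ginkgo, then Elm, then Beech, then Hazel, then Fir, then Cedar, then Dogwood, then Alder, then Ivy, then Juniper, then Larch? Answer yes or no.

Check each stated constraint against the proposed order — e.g. Elm is ahead of Larch; Ginkgo is ahead of Larch. Every pair is in the required order; nothing is violated.

yes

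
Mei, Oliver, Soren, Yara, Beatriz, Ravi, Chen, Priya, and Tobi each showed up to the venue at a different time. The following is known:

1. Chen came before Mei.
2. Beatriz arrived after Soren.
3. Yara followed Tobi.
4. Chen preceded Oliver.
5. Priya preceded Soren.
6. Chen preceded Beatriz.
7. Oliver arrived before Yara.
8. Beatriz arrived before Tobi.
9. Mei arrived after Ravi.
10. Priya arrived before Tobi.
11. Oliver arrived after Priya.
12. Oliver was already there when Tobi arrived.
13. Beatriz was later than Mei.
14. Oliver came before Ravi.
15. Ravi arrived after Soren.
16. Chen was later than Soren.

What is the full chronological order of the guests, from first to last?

The constraints fix every adjacent pair, so only one ordering works:
Priya → Soren → Chen → Oliver → Ravi → Mei → Beatriz → Tobi → Yara.

Priya, Soren, Chen, Oliver, Ravi, Mei, Beatriz, Tobi, Yara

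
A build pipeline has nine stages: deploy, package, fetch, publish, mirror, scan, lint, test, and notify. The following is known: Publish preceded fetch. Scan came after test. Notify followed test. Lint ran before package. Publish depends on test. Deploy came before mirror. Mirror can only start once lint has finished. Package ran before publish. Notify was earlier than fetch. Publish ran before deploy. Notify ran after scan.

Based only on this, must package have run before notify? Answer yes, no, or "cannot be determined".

No chain of stated constraints runs from package to notify, and none runs from notify to package either.
So the relative order of package and notify is not fixed by the given facts.

cannot be determined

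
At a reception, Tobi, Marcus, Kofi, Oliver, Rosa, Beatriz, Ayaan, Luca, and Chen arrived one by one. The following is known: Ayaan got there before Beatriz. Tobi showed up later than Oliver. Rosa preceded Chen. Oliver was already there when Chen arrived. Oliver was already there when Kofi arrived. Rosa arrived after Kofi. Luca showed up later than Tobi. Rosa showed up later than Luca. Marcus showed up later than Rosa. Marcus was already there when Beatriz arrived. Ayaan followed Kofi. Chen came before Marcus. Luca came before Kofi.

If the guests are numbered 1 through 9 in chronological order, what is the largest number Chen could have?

7

Chen must come before Beatriz and Marcus — 2 guests forced after them.
Everything else can be placed before Chen in some valid order, so Chen can sit as late as position 9 − 2 = 7.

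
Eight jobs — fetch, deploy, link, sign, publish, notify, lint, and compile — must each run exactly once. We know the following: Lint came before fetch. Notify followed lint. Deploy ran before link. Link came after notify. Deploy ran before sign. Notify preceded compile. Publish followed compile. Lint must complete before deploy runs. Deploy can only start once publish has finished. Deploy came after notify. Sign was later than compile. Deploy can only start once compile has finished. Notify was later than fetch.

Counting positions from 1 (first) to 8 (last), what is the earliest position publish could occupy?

5

Compile, fetch, lint, and notify must all come before publish — 4 forced predecessors.
Nothing else is forced ahead of publish, so its earliest slot is position 4 + 1 = 5.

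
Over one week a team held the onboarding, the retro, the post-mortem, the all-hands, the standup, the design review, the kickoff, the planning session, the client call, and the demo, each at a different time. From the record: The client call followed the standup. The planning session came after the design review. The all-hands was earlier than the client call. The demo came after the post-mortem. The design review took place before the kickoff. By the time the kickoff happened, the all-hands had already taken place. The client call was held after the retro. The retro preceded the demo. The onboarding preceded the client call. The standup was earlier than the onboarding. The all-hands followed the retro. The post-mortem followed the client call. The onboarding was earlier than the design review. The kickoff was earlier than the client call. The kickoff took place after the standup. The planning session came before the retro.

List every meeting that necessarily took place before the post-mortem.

Directly stated before the post-mortem: the client call.
The all-hands reaches the post-mortem via the all-hands → the client call → the post-mortem.
The design review reaches the post-mortem via the design review → the kickoff → the client call → the post-mortem.
The kickoff reaches the post-mortem via the kickoff → the client call → the post-mortem.
Likewise the onboarding, the planning session, the retro, and the standup each reach the post-mortem by chaining the stated constraints.
No chain forces the demo ahead of the post-mortem.

the all-hands, the client call, the design review, the kickoff, the onboarding, the planning session, the retro, the standup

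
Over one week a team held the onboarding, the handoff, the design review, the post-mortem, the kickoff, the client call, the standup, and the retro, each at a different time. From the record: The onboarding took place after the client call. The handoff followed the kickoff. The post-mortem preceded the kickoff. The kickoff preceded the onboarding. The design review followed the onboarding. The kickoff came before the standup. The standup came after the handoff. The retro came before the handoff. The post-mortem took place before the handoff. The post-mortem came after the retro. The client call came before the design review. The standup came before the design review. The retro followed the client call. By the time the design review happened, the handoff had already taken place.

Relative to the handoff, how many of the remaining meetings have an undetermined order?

Forced before the handoff: the client call, the kickoff, the post-mortem, and the retro; forced after the handoff: the design review and the standup.
That leaves the onboarding with no forced order relative to the handoff — 1.

1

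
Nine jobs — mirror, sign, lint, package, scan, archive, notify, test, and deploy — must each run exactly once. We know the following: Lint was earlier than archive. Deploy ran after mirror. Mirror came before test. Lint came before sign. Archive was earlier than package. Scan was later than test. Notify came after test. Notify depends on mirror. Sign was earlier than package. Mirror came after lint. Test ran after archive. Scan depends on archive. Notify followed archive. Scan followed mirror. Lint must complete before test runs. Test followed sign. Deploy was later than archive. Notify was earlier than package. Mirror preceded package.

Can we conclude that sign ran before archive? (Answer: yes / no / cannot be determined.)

cannot be determined

No chain of stated constraints runs from sign to archive, and none runs from archive to sign either.
So the relative order of sign and archive is not fixed by the given facts.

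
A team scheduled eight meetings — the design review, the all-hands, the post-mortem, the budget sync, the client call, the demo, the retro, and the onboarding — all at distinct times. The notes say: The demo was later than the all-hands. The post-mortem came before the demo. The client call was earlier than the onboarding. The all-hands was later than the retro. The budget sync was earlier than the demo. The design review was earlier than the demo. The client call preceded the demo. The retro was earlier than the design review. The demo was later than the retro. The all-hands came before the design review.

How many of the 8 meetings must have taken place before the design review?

Directly stated before the design review: the all-hands and the retro.
No chain forces the client call (or any of the others) ahead of the design review.
That's the all-hands and the retro — 2 in all.

2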